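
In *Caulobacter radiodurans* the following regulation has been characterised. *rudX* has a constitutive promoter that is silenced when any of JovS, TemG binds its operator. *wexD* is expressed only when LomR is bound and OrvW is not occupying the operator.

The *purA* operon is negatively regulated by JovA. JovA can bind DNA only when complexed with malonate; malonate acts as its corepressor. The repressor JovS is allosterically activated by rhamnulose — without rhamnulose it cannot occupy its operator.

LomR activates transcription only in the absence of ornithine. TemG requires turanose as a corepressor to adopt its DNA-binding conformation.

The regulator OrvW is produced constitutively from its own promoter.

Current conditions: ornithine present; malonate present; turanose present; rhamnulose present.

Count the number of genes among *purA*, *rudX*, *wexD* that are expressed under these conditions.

Malonate is present, so JovA is active.
With repressor JovA bound, *purA* is not transcribed.
→ *purA* is OFF.
Rhamnulose is present, so JovS is active.
Turanose is present, so TemG is active.
With repressor JovS bound, *rudX* is not transcribed.
→ *rudX* is OFF.
Ornithine is present, so LomR is inactive.
OrvW is produced constitutively and is active.
With repressor OrvW bound, *wexD* is not transcribed.
→ *wexD* is OFF.
0 of the 3 genes are transcribed.

0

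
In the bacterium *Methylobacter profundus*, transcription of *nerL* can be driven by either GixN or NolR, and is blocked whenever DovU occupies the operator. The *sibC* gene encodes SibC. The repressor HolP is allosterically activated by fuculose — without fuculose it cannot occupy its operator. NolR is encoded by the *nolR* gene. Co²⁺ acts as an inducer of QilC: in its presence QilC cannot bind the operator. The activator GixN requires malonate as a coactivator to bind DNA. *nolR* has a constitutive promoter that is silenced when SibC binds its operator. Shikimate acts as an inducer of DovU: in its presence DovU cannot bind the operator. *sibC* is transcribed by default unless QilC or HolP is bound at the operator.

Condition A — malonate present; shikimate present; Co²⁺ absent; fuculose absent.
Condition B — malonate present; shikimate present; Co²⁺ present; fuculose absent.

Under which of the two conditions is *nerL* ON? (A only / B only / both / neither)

Condition A:
Malonate is present, so GixN is active.
Shikimate is present, so DovU is inactive.
Co²⁺ is absent, so QilC is active.
Fuculose is absent, so HolP is inactive.
With repressor QilC bound, *sibC* is not transcribed.
So SibC is not produced.
With no repressor bound, *nolR* is transcribed.
So NolR is produced and active.
Activator GixN is present, so *nerL* is transcribed.
→ *nerL* is ON in A.
Condition B:
Malonate is present, so GixN is active.
Shikimate is present, so DovU is inactive.
Co²⁺ is present, so QilC is inactive.
Fuculose is absent, so HolP is inactive.
With no repressor bound, *sibC* is transcribed.
So SibC is produced and active.
With repressor SibC bound, *nolR* is not transcribed.
So NolR is not produced.
Activator GixN is present, so *nerL* is transcribed.
→ *nerL* is ON in B.

both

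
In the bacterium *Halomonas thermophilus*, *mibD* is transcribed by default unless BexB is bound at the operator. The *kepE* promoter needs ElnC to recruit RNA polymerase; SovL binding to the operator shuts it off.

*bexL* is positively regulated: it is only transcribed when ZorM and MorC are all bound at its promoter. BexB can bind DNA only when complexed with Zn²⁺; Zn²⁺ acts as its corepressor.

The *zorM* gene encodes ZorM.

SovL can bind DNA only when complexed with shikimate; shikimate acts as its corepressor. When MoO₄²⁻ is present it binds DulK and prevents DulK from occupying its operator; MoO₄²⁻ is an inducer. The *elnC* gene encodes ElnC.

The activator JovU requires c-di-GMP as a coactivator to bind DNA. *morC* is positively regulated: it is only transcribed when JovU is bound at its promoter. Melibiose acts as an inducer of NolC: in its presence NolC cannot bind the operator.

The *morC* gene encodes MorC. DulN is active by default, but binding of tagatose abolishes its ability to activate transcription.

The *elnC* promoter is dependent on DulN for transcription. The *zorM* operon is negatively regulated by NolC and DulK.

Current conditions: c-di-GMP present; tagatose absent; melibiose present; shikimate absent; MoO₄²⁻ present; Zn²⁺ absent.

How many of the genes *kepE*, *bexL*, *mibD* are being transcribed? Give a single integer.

Shikimate is absent, so SovL is inactive.
Tagatose is absent, so DulN is active.
No repressor is bound and DulN is active, so *elnC* is transcribed.
So ElnC is produced and active.
No repressor is bound and ElnC is active, so *kepE* is transcribed.
→ *kepE* is ON.
Melibiose is present, so NolC is inactive.
MoO₄²⁻ is present, so DulK is inactive.
With no repressor bound, *zorM* is transcribed.
So ZorM is produced and active.
c-di-GMP is present, so JovU is active.
No repressor is bound and JovU is active, so *morC* is transcribed.
So MorC is produced and active.
No repressor is bound and ZorM and MorC are active, so *bexL* is transcribed.
→ *bexL* is ON.
Zn²⁺ is absent, so BexB is inactive.
With no repressor bound, *mibD* is transcribed.
→ *mibD* is ON.
3 of the 3 genes are transcribed.

3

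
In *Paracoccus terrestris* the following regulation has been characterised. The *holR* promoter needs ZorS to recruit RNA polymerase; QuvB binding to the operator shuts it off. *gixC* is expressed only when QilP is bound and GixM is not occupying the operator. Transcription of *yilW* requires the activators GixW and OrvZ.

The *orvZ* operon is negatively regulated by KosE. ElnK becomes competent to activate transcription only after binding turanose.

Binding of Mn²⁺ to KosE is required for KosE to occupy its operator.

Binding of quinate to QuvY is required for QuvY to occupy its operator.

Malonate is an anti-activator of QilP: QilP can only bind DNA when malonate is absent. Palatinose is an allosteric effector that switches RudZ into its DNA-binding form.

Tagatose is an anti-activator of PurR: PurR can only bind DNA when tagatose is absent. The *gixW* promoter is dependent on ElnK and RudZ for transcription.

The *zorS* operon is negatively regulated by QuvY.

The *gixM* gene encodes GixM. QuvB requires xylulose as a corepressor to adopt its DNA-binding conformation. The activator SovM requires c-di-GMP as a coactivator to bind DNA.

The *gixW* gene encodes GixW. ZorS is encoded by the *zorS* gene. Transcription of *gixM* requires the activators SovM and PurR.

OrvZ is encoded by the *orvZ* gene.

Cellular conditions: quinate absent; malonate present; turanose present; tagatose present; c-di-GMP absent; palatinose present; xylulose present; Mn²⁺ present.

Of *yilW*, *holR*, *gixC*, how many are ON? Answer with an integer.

Turanose is present, so ElnK is active.
Palatinose is present, so RudZ is active.
No repressor is bound and ElnK and RudZ are active, so *gixW* is transcribed.
So GixW is produced and active.
Mn²⁺ is present, so KosE is active.
With repressor KosE bound, *orvZ* is not transcribed.
So OrvZ is not produced.
Required activator OrvZ is absent, so *yilW* is not transcribed.
→ *yilW* is OFF.
Quinate is absent, so QuvY is inactive.
With no repressor bound, *zorS* is transcribed.
So ZorS is produced and active.
Xylulose is present, so QuvB is active.
With repressor QuvB bound, *holR* is not transcribed.
→ *holR* is OFF.
c-di-GMP is absent, so SovM is inactive.
Tagatose is present, so PurR is inactive.
Required activator SovM is absent, so *gixM* is not transcribed.
So GixM is not produced.
Malonate is present, so QilP is inactive.
Required activator QilP is absent, so *gixC* is not transcribed.
→ *gixC* is OFF.
0 of the 3 genes are transcribed.

0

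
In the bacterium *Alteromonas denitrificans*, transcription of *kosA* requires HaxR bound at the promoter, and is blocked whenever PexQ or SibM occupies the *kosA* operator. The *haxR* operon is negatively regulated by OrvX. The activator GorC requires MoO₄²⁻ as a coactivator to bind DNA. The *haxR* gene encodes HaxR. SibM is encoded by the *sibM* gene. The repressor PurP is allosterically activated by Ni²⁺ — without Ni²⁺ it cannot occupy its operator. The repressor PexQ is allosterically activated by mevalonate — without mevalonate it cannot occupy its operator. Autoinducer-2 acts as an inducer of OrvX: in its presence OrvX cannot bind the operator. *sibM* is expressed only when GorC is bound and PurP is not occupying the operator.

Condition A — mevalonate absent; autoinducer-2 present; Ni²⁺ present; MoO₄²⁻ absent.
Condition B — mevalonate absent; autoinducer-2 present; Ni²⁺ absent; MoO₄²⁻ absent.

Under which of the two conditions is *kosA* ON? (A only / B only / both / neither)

both

Condition A:
Mevalonate is absent, so PexQ is inactive.
Autoinducer-2 is present, so OrvX is inactive.
With no repressor bound, *haxR* is transcribed.
So HaxR is produced and active.
Ni²⁺ is present, so PurP is active.
MoO₄²⁻ is absent, so GorC is inactive.
With repressor PurP bound, *sibM* is not transcribed.
So SibM is not produced.
No repressor is bound and HaxR is active, so *kosA* is transcribed.
→ *kosA* is ON in A.
Condition B:
Mevalonate is absent, so PexQ is inactive.
Autoinducer-2 is present, so OrvX is inactive.
With no repressor bound, *haxR* is transcribed.
So HaxR is produced and active.
Ni²⁺ is absent, so PurP is inactive.
MoO₄²⁻ is absent, so GorC is inactive.
Required activator GorC is absent, so *sibM* is not transcribed.
So SibM is not produced.
No repressor is bound and HaxR is active, so *kosA* is transcribed.
→ *kosA* is ON in B.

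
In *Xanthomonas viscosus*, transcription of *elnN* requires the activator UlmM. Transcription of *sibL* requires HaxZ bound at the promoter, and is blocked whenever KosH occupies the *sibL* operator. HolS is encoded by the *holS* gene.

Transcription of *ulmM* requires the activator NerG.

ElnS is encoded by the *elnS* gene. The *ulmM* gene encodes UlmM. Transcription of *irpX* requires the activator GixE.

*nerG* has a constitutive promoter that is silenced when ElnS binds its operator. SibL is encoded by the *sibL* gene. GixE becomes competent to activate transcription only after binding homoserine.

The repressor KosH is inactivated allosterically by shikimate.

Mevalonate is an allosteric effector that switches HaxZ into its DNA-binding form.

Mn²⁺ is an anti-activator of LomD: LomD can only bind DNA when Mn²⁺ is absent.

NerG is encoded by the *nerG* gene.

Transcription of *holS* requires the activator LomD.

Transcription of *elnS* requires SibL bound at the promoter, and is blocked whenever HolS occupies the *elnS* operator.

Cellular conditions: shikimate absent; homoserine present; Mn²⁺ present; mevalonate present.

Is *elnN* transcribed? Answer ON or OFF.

Mn²⁺ is present, so LomD is inactive.
Required activator LomD is absent, so *holS* is not transcribed.
So HolS is not produced.
Shikimate is absent, so KosH is active.
Mevalonate is present, so HaxZ is active.
With repressor KosH bound, *sibL* is not transcribed.
So SibL is not produced.
Required activator SibL is absent, so *elnS* is not transcribed.
So ElnS is not produced.
With no repressor bound, *nerG* is transcribed.
So NerG is produced and active.
No repressor is bound and NerG is active, so *ulmM* is transcribed.
So UlmM is produced and active.
No repressor is bound and UlmM is active, so *elnN* is transcribed.

ON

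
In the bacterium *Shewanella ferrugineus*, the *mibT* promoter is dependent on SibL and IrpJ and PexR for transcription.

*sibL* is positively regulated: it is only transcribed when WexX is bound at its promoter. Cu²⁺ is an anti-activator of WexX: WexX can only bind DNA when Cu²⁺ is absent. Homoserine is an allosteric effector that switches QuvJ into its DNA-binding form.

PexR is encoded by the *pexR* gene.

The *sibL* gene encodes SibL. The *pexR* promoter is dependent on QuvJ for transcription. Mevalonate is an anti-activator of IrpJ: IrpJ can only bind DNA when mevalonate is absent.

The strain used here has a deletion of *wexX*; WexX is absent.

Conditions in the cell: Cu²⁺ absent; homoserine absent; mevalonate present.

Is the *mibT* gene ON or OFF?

WexX is non-functional in this strain, so it has no effect.
Required activator WexX is absent, so *sibL* is not transcribed.
So SibL is not produced.
Mevalonate is present, so IrpJ is inactive.
Homoserine is absent, so QuvJ is inactive.
Required activator QuvJ is absent, so *pexR* is not transcribed.
So PexR is not produced.
Required activator SibL is absent, so *mibT* is not transcribed.

OFF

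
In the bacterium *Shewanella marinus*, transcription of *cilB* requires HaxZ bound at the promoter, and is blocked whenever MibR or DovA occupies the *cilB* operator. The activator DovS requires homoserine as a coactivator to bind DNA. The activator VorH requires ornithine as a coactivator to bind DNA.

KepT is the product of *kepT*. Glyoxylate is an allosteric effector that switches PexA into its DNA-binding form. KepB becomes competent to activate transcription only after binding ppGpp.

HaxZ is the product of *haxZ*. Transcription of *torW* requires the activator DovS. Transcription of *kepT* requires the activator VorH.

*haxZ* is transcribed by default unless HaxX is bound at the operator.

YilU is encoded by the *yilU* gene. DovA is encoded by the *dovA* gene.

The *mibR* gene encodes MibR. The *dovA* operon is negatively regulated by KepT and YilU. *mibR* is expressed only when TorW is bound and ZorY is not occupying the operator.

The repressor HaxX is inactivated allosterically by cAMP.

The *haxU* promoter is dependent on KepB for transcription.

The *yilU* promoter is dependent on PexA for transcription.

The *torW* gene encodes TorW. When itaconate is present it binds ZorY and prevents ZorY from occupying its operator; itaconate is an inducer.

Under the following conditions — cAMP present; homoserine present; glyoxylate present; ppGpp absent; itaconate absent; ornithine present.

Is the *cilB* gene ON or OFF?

ON

Itaconate is absent, so ZorY is active.
Homoserine is present, so DovS is active.
No repressor is bound and DovS is active, so *torW* is transcribed.
So TorW is produced and active.
With repressor ZorY bound, *mibR* is not transcribed.
So MibR is not produced.
cAMP is present, so HaxX is inactive.
With no repressor bound, *haxZ* is transcribed.
So HaxZ is produced and active.
Ornithine is present, so VorH is active.
No repressor is bound and VorH is active, so *kepT* is transcribed.
So KepT is produced and active.
Glyoxylate is present, so PexA is active.
No repressor is bound and PexA is active, so *yilU* is transcribed.
So YilU is produced and active.
With repressor KepT bound, *dovA* is not transcribed.
So DovA is not produced.
No repressor is bound and HaxZ is active, so *cilB* is transcribed.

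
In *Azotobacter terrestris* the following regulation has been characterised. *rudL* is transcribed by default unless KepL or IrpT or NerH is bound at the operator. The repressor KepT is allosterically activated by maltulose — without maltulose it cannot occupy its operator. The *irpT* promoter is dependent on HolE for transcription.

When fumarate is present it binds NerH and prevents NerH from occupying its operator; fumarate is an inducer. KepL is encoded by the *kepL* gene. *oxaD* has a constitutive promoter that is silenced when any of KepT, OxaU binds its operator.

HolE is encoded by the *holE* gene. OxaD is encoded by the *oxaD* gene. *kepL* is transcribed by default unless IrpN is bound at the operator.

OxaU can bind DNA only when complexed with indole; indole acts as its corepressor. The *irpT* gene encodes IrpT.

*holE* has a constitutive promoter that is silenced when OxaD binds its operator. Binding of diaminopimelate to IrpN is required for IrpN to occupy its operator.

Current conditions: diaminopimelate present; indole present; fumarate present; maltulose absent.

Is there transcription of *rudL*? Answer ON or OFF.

Diaminopimelate is present, so IrpN is active.
With repressor IrpN bound, *kepL* is not transcribed.
So KepL is not produced.
Maltulose is absent, so KepT is inactive.
Indole is present, so OxaU is active.
With repressor OxaU bound, *oxaD* is not transcribed.
So OxaD is not produced.
With no repressor bound, *holE* is transcribed.
So HolE is produced and active.
No repressor is bound and HolE is active, so *irpT* is transcribed.
So IrpT is produced and active.
Fumarate is present, so NerH is inactive.
With repressor IrpT bound, *rudL* is not transcribed.

OFF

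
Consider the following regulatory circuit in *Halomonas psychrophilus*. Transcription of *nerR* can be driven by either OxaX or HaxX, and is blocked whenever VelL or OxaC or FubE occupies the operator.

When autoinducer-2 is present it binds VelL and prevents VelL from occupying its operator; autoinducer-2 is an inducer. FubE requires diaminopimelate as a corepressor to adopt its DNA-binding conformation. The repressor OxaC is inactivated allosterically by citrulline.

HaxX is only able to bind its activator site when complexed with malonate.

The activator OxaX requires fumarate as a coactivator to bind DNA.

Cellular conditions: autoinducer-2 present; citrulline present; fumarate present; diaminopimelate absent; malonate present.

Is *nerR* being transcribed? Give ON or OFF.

Fumarate is present, so OxaX is active.
Autoinducer-2 is present, so VelL is inactive.
Citrulline is present, so OxaC is inactive.
Malonate is present, so HaxX is active.
Diaminopimelate is absent, so FubE is inactive.
Activator OxaX is present, so *nerR* is transcribed.

ON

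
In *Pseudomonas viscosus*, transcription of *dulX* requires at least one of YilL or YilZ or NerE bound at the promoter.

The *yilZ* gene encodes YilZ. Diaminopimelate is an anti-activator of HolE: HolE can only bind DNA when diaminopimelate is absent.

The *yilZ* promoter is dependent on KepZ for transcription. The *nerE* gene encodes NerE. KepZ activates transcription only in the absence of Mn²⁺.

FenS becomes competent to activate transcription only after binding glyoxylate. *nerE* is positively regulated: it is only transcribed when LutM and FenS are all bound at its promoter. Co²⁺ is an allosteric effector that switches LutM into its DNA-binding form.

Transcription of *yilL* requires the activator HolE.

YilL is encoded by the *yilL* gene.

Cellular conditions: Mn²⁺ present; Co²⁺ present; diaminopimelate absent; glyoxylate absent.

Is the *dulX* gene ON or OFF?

Diaminopimelate is absent, so HolE is active.
No repressor is bound and HolE is active, so *yilL* is transcribed.
So YilL is produced and active.
Mn²⁺ is present, so KepZ is inactive.
Required activator KepZ is absent, so *yilZ* is not transcribed.
So YilZ is not produced.
Co²⁺ is present, so LutM is active.
Glyoxylate is absent, so FenS is inactive.
Required activator FenS is absent, so *nerE* is not transcribed.
So NerE is not produced.
Activator YilL is present, so *dulX* is transcribed.

ON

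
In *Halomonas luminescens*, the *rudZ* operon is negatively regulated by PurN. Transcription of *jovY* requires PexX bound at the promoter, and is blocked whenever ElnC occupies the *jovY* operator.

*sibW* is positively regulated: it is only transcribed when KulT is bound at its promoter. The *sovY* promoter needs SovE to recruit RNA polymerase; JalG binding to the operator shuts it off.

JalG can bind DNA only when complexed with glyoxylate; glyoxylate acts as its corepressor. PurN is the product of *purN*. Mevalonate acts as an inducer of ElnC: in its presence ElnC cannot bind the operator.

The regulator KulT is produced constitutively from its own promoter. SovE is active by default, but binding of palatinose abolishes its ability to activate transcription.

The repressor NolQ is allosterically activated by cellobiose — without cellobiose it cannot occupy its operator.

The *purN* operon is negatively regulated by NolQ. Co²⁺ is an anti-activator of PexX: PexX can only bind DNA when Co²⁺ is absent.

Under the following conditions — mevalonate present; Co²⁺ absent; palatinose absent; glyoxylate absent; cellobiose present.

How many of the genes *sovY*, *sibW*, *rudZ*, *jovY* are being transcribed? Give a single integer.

4

Glyoxylate is absent, so JalG is inactive.
Palatinose is absent, so SovE is active.
No repressor is bound and SovE is active, so *sovY* is transcribed.
→ *sovY* is ON.
KulT is produced constitutively and is active.
No repressor is bound and KulT is active, so *sibW* is transcribed.
→ *sibW* is ON.
Cellobiose is present, so NolQ is active.
With repressor NolQ bound, *purN* is not transcribed.
So PurN is not produced.
With no repressor bound, *rudZ* is transcribed.
→ *rudZ* is ON.
Co²⁺ is absent, so PexX is active.
Mevalonate is present, so ElnC is inactive.
No repressor is bound and PexX is active, so *jovY* is transcribed.
→ *jovY* is ON.
4 of the 4 genes are transcribed.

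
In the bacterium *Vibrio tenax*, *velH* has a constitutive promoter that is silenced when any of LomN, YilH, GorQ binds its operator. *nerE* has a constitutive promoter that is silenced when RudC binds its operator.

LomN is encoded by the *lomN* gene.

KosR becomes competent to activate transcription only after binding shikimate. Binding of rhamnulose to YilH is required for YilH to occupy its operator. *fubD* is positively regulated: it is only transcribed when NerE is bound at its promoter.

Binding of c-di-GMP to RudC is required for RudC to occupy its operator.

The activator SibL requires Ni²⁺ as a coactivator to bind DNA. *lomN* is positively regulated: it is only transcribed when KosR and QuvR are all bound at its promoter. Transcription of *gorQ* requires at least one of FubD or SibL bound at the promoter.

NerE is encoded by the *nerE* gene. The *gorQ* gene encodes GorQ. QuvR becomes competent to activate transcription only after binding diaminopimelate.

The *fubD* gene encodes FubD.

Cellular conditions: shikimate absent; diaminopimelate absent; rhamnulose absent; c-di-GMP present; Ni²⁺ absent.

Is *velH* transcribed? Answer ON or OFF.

Shikimate is absent, so KosR is inactive.
Diaminopimelate is absent, so QuvR is inactive.
Required activator KosR is absent, so *lomN* is not transcribed.
So LomN is not produced.
Rhamnulose is absent, so YilH is inactive.
c-di-GMP is present, so RudC is active.
With repressor RudC bound, *nerE* is not transcribed.
So NerE is not produced.
Required activator NerE is absent, so *fubD* is not transcribed.
So FubD is not produced.
Ni²⁺ is absent, so SibL is inactive.
No activator is available at the *gorQ* promoter, so *gorQ* is not transcribed.
So GorQ is not produced.
With no repressor bound, *velH* is transcribed.

ON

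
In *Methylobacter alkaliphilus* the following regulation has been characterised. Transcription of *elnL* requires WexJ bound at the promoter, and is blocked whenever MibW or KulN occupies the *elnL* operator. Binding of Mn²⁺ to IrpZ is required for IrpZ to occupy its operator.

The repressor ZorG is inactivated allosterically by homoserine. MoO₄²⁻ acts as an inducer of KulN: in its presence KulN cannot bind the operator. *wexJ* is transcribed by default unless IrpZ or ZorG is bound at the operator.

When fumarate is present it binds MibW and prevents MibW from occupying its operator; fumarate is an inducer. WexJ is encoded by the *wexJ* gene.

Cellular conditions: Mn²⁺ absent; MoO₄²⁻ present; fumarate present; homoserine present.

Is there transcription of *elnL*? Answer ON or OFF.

Fumarate is present, so MibW is inactive.
MoO₄²⁻ is present, so KulN is inactive.
Mn²⁺ is absent, so IrpZ is inactive.
Homoserine is present, so ZorG is inactive.
With no repressor bound, *wexJ* is transcribed.
So WexJ is produced and active.
No repressor is bound and WexJ is active, so *elnL* is transcribed.

ON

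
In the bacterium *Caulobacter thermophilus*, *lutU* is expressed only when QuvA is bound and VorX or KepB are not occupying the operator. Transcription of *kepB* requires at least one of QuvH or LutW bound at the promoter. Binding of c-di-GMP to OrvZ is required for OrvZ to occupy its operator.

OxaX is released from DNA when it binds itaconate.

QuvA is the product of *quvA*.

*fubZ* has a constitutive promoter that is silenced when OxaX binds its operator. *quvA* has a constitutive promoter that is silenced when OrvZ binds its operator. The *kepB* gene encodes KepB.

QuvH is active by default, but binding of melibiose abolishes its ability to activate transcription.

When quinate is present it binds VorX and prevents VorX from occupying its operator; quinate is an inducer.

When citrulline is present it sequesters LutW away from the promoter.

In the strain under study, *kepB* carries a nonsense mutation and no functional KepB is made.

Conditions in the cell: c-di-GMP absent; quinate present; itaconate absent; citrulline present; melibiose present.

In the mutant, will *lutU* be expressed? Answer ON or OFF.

ON

Quinate is present, so VorX is inactive.
c-di-GMP is absent, so OrvZ is inactive.
With no repressor bound, *quvA* is transcribed.
So QuvA is produced and active.
KepB is non-functional in this strain, so it has no effect.
No repressor is bound and QuvA is active, so *lutU* is transcribed.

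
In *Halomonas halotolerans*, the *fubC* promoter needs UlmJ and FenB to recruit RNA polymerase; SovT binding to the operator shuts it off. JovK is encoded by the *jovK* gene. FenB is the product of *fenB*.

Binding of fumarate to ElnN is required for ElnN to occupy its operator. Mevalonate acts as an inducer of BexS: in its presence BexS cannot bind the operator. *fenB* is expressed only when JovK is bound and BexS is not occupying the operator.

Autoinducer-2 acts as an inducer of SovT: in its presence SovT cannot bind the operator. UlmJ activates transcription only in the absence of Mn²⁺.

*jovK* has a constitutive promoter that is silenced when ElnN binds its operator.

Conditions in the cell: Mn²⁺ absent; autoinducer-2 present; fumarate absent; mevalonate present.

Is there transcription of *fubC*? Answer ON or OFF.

ON

Mn²⁺ is absent, so UlmJ is active.
Fumarate is absent, so ElnN is inactive.
With no repressor bound, *jovK* is transcribed.
So JovK is produced and active.
Mevalonate is present, so BexS is inactive.
No repressor is bound and JovK is active, so *fenB* is transcribed.
So FenB is produced and active.
Autoinducer-2 is present, so SovT is inactive.
No repressor is bound and UlmJ and FenB are active, so *fubC* is transcribed.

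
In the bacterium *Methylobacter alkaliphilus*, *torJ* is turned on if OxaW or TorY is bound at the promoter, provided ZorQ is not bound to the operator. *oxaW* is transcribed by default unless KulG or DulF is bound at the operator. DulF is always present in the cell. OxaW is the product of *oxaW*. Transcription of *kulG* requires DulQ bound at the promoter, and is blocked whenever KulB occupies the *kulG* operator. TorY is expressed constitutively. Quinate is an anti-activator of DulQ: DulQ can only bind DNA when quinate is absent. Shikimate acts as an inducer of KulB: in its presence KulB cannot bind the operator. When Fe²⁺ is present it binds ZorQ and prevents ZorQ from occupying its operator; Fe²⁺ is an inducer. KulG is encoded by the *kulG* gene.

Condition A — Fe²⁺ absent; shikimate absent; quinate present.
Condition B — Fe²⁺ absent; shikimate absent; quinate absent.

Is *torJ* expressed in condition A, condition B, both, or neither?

Condition A:
Fe²⁺ is absent, so ZorQ is active.
Shikimate is absent, so KulB is active.
Quinate is present, so DulQ is inactive.
With repressor KulB bound, *kulG* is not transcribed.
So KulG is not produced.
DulF is produced constitutively and is active.
With repressor DulF bound, *oxaW* is not transcribed.
So OxaW is not produced.
TorY is produced constitutively and is active.
With repressor ZorQ bound, *torJ* is not transcribed.
→ *torJ* is OFF in A.
Condition B:
Fe²⁺ is absent, so ZorQ is active.
Shikimate is absent, so KulB is active.
Quinate is absent, so DulQ is active.
With repressor KulB bound, *kulG* is not transcribed.
So KulG is not produced.
DulF is produced constitutively and is active.
With repressor DulF bound, *oxaW* is not transcribed.
So OxaW is not produced.
TorY is produced constitutively and is active.
With repressor ZorQ bound, *torJ* is not transcribed.
→ *torJ* is OFF in B.

neither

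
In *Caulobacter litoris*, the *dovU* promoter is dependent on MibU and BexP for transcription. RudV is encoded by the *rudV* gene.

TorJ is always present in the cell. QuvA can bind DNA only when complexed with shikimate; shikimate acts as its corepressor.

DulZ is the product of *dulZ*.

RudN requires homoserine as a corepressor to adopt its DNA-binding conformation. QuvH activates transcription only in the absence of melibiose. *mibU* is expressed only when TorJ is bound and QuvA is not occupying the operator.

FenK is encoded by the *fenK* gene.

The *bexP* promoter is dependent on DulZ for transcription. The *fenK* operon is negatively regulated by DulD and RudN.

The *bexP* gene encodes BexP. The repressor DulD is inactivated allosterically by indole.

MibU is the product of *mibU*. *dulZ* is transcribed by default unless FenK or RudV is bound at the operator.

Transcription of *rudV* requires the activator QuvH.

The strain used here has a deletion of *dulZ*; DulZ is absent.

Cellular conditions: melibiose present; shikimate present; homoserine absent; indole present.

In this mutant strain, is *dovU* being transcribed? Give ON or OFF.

OFF

TorJ is produced constitutively and is active.
Shikimate is present, so QuvA is active.
With repressor QuvA bound, *mibU* is not transcribed.
So MibU is not produced.
DulZ is non-functional in this strain, so it has no effect.
Required activator DulZ is absent, so *bexP* is not transcribed.
So BexP is not produced.
Required activator MibU is absent, so *dovU* is not transcribed.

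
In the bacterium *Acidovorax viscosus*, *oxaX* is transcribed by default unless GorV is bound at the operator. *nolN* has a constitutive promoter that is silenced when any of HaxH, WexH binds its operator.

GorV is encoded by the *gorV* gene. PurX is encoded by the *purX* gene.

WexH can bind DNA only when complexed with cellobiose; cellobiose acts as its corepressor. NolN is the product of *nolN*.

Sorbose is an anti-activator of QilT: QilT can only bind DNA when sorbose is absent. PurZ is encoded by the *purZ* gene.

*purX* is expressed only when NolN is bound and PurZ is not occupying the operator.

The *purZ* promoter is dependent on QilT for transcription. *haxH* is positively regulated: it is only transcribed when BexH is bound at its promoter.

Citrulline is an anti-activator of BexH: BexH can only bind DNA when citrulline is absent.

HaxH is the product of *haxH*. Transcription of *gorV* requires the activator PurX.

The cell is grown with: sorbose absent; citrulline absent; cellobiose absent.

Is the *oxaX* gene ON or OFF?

ON

Citrulline is absent, so BexH is active.
No repressor is bound and BexH is active, so *haxH* is transcribed.
So HaxH is produced and active.
Cellobiose is absent, so WexH is inactive.
With repressor HaxH bound, *nolN* is not transcribed.
So NolN is not produced.
Sorbose is absent, so QilT is active.
No repressor is bound and QilT is active, so *purZ* is transcribed.
So PurZ is produced and active.
With repressor PurZ bound, *purX* is not transcribed.
So PurX is not produced.
Required activator PurX is absent, so *gorV* is not transcribed.
So GorV is not produced.
With no repressor bound, *oxaX* is transcribed.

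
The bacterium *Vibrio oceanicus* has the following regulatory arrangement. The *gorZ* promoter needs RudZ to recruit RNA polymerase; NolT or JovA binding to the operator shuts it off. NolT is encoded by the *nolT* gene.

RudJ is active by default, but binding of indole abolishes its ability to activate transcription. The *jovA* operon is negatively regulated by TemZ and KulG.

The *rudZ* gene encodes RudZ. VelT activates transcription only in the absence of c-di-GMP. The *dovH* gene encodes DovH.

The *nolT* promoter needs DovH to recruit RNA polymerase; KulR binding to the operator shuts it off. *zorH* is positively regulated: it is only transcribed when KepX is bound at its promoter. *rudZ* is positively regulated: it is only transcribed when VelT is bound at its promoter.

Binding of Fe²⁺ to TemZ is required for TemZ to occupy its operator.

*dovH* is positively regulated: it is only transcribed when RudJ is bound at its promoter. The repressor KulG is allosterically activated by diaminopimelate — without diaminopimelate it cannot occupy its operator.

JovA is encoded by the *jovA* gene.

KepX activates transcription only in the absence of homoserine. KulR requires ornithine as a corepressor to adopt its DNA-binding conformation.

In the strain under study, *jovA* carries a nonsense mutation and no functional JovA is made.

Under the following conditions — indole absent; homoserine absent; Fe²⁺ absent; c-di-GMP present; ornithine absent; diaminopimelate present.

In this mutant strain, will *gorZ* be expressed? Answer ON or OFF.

Indole is absent, so RudJ is active.
No repressor is bound and RudJ is active, so *dovH* is transcribed.
So DovH is produced and active.
Ornithine is absent, so KulR is inactive.
No repressor is bound and DovH is active, so *nolT* is transcribed.
So NolT is produced and active.
JovA is non-functional in this strain, so it has no effect.
c-di-GMP is present, so VelT is inactive.
Required activator VelT is absent, so *rudZ* is not transcribed.
So RudZ is not produced.
With repressor NolT bound, *gorZ* is not transcribed.

OFF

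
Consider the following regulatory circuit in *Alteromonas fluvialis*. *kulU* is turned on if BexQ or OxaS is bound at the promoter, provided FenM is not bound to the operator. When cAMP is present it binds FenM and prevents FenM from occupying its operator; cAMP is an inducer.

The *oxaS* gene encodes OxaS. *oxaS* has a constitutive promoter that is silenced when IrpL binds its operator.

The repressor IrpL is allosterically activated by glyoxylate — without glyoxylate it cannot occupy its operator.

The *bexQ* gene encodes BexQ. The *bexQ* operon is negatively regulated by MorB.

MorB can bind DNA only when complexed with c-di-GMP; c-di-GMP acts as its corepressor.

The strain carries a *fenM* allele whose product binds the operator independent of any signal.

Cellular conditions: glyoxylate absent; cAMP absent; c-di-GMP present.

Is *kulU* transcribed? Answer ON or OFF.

c-di-GMP is present, so MorB is active.
With repressor MorB bound, *bexQ* is not transcribed.
So BexQ is not produced.
FenM is constitutively active in this strain.
Glyoxylate is absent, so IrpL is inactive.
With no repressor bound, *oxaS* is transcribed.
So OxaS is produced and active.
With repressor FenM bound, *kulU* is not transcribed.

OFF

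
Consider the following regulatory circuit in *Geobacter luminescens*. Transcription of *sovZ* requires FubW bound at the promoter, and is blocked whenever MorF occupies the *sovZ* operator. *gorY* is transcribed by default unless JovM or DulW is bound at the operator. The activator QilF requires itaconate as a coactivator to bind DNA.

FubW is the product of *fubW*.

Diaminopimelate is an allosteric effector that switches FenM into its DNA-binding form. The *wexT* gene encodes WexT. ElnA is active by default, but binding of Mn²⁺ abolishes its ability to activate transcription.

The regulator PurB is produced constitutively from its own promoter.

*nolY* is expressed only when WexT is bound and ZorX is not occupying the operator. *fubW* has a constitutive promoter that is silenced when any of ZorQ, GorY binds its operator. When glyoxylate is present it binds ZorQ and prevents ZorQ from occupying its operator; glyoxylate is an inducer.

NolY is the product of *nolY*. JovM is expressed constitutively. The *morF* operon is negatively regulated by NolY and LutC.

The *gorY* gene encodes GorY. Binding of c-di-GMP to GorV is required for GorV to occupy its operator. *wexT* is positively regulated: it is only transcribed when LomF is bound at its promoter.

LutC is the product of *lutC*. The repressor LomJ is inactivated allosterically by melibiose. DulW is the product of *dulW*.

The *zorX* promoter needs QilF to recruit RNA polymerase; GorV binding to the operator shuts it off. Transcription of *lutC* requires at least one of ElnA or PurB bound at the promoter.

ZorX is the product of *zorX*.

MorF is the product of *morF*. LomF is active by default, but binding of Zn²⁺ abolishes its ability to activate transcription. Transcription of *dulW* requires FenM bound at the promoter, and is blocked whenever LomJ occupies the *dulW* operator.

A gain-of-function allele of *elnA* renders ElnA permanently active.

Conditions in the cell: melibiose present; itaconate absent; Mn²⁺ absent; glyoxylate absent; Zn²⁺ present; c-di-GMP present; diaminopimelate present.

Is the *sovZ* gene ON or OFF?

OFF

Glyoxylate is absent, so ZorQ is active.
JovM is produced constitutively and is active.
Melibiose is present, so LomJ is inactive.
Diaminopimelate is present, so FenM is active.
No repressor is bound and FenM is active, so *dulW* is transcribed.
So DulW is produced and active.
With repressor JovM bound, *gorY* is not transcribed.
So GorY is not produced.
With repressor ZorQ bound, *fubW* is not transcribed.
So FubW is not produced.
Itaconate is absent, so QilF is inactive.
c-di-GMP is present, so GorV is active.
With repressor GorV bound, *zorX* is not transcribed.
So ZorX is not produced.
Zn²⁺ is present, so LomF is inactive.
Required activator LomF is absent, so *wexT* is not transcribed.
So WexT is not produced.
Required activator WexT is absent, so *nolY* is not transcribed.
So NolY is not produced.
ElnA is constitutively active in this strain.
PurB is produced constitutively and is active.
Activator ElnA is present, so *lutC* is transcribed.
So LutC is produced and active.
With repressor LutC bound, *morF* is not transcribed.
So MorF is not produced.
Required activator FubW is absent, so *sovZ* is not transcribed.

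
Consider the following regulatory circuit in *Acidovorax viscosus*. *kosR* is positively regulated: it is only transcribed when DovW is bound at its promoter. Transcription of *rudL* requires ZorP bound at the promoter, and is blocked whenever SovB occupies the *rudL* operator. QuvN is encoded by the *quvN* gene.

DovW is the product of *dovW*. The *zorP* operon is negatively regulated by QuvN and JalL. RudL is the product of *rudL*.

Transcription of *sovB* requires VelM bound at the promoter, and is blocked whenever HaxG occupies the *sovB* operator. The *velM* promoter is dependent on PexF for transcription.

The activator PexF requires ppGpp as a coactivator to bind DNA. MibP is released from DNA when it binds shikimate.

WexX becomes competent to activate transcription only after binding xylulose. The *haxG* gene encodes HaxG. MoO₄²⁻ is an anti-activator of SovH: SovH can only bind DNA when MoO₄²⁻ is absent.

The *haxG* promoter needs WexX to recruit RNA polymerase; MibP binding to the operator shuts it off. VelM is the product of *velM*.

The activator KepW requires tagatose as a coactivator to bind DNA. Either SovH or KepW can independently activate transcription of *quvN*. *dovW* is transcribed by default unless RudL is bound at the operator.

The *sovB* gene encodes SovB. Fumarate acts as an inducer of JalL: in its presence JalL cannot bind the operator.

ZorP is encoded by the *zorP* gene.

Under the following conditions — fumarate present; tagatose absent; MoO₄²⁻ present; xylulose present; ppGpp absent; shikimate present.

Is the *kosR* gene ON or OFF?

Shikimate is present, so MibP is inactive.
Xylulose is present, so WexX is active.
No repressor is bound and WexX is active, so *haxG* is transcribed.
So HaxG is produced and active.
ppGpp is absent, so PexF is inactive.
Required activator PexF is absent, so *velM* is not transcribed.
So VelM is not produced.
With repressor HaxG bound, *sovB* is not transcribed.
So SovB is not produced.
MoO₄²⁻ is present, so SovH is inactive.
Tagatose is absent, so KepW is inactive.
No activator is available at the *quvN* promoter, so *quvN* is not transcribed.
So QuvN is not produced.
Fumarate is present, so JalL is inactive.
With no repressor bound, *zorP* is transcribed.
So ZorP is produced and active.
No repressor is bound and ZorP is active, so *rudL* is transcribed.
So RudL is produced and active.
With repressor RudL bound, *dovW* is not transcribed.
So DovW is not produced.
Required activator DovW is absent, so *kosR* is not transcribed.

OFF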